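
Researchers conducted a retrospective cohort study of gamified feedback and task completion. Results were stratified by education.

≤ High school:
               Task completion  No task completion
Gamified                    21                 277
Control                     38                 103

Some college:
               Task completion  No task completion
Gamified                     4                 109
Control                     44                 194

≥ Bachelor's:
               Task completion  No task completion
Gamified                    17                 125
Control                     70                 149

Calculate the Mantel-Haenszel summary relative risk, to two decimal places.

RR_MH = Σ(aᵢ·n₀ᵢ/nᵢ) / Σ(cᵢ·n₁ᵢ/nᵢ), with n₁ᵢ = aᵢ+bᵢ (exposed), n₀ᵢ = cᵢ+dᵢ (unexposed), nᵢ = n₁ᵢ+n₀ᵢ.
Stratum 1 (≤ High school): n₁ = 298, n₀ = 141, n = 439; a·n₀/n = 21·141/439 = 6.7449; c·n₁/n = 38·298/439 = 25.7950
Stratum 2 (Some college): n₁ = 113, n₀ = 238, n = 351; a·n₀/n = 4·238/351 = 2.7123; c·n₁/n = 44·113/351 = 14.1652
Stratum 3 (≥ Bachelor's): n₁ = 142, n₀ = 219, n = 361; a·n₀/n = 17·219/361 = 10.3130; c·n₁/n = 70·142/361 = 27.5346
RR_MH = (6.7449 + 2.7123 + 10.3130) / (25.7950 + 14.1652 + 27.5346) = 19.7701 / 67.4949 = 0.29291

0.29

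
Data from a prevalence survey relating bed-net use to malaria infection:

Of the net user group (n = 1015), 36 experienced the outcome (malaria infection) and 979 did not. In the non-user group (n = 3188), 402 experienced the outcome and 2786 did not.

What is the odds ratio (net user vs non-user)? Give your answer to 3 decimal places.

0.255

From the description: a = 36, b = 979, c = 402, d = 2786.
OR = (a·d)/(b·c) = (36 × 2786) / (979 × 402) = 100296 / 393558 = 0.25484
Exposure is associated with lower odds of malaria infection (OR = 0.25 < 1).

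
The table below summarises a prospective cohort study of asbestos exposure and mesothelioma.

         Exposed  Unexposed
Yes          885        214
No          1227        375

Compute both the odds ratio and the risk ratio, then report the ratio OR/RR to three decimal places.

1.096

Reading the table with exposure as columns: a = 885 (Exposed, case), b = 1227 (Exposed, non-case), c = 214 (Unexposed, case), d = 375.
OR = (885·375)/(1227·214) = 331875/262578 = 1.26391
Risk in exposed = 885/2112 = 0.41903; risk in unexposed = 214/589 = 0.36333; RR = 1.15332
OR/RR = 1.26391 / 1.15332 = 1.09589
The outcome is not rare, so the OR lies further from 1 than the RR.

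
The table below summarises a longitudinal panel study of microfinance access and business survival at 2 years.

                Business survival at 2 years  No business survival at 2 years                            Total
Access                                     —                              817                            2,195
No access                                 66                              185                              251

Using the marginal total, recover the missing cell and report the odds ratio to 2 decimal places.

4.73

The missing cell is in the exposed row: 2195 − 817 = 1378.
So a = 1378, b = 817, c = 66, d = 185.
OR = (a·d)/(b·c) = (1378 × 185) / (817 × 66) = 254930 / 53922 = 4.72775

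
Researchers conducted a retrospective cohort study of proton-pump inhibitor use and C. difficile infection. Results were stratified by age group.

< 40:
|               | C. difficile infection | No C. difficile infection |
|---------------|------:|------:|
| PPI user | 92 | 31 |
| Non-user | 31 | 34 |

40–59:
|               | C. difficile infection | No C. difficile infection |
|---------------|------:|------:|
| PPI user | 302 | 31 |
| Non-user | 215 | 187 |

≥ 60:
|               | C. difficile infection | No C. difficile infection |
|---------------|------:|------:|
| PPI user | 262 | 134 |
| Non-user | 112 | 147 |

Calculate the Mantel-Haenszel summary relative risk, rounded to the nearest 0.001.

RR_MH = Σ(aᵢ·n₀ᵢ/nᵢ) / Σ(cᵢ·n₁ᵢ/nᵢ), with n₁ᵢ = aᵢ+bᵢ (exposed), n₀ᵢ = cᵢ+dᵢ (unexposed), nᵢ = n₁ᵢ+n₀ᵢ.
Stratum 1 (< 40): n₁ = 123, n₀ = 65, n = 188; a·n₀/n = 92·65/188 = 31.8085; c·n₁/n = 31·123/188 = 20.2819
Stratum 2 (40–59): n₁ = 333, n₀ = 402, n = 735; a·n₀/n = 302·402/735 = 165.1755; c·n₁/n = 215·333/735 = 97.4082
Stratum 3 (≥ 60): n₁ = 396, n₀ = 259, n = 655; a·n₀/n = 262·259/655 = 103.6000; c·n₁/n = 112·396/655 = 67.7130
RR_MH = (31.8085 + 165.1755 + 103.6000) / (20.2819 + 97.4082 + 67.7130) = 300.5840 / 185.4031 = 1.62125

1.621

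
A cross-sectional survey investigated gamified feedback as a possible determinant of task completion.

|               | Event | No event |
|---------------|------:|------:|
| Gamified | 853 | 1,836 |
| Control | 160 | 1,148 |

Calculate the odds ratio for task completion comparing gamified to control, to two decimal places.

Cells: a = 853, b = 1836, c = 160, d = 1148.
OR = (a·d)/(b·c) = (853 × 1148) / (1836 × 160) = 979244 / 293760 = 3.33348
The odds of task completion are about 3.33 times as high in the gamified group.

3.33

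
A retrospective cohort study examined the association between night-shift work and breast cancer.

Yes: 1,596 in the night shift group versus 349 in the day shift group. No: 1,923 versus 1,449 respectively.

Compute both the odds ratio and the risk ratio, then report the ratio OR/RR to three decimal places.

From the description: a = 1596, b = 1923, c = 349, d = 1449.
OR = (1596·1449)/(1923·349) = 2312604/671127 = 3.44585
Risk in exposed = 1596/3519 = 0.45354; risk in unexposed = 349/1798 = 0.19410; RR = 2.33657
OR/RR = 3.44585 / 2.33657 = 1.47475
The outcome is not rare, so the OR lies further from 1 than the RR.

1.475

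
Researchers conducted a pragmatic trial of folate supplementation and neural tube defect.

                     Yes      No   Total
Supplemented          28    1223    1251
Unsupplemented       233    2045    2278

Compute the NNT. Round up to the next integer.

13

Risk in treated group = 28/1251 = 0.02238; risk in control = 233/2278 = 0.10228.
Absolute risk reduction = 0.10228 − 0.02238 = 0.07990
NNT = 1 / ARR = 1 / 0.07990 = 12.516 → round up → 13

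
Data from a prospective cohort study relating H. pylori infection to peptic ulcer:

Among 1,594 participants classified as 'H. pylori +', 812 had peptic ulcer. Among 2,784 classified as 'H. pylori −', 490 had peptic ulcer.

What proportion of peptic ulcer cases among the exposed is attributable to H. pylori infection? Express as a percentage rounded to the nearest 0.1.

From the description: a = 812, b = 782, c = 490, d = 2294.
Risk in exposed = 812/1594 = 0.50941; risk in unexposed = 490/2784 = 0.17601.
RR = 0.50941/0.17601 = 2.89428
AR% = (RR − 1)/RR × 100 = (2.89428 − 1)/2.89428 × 100 = 65.4491%

65.4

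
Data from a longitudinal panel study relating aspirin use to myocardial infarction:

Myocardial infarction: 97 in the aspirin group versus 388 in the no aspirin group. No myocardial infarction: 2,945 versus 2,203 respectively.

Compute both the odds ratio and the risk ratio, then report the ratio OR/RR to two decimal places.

0.88

From the description: a = 97, b = 2945, c = 388, d = 2203.
OR = (97·2203)/(2945·388) = 213691/1142660 = 0.18701
Risk in exposed = 97/3042 = 0.03189; risk in unexposed = 388/2591 = 0.14975; RR = 0.21294
OR/RR = 0.18701 / 0.21294 = 0.87826
The outcome is not rare, so the OR lies further from 1 than the RR.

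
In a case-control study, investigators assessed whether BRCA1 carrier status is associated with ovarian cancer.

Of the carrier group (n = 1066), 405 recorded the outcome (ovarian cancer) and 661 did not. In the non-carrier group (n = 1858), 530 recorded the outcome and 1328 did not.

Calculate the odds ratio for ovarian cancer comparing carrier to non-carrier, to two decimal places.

From the description: a = 405, b = 661, c = 530, d = 1328.
OR = (a·d)/(b·c) = (405 × 1328) / (661 × 530) = 537840 / 350330 = 1.53524
The odds of ovarian cancer are about 1.54 times as high in the carrier group.

1.54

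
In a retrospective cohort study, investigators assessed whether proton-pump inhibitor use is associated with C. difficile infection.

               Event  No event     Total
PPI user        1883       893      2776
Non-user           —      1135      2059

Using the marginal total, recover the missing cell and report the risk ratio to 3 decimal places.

The missing cell is in the unexposed row: 2059 − 1135 = 924.
So a = 1883, b = 893, c = 924, d = 1135.
RR = [a/(a+b)] / [c/(c+d)] = (1883/2776) / (924/2059) = 0.67831/0.44876 = 1.51152

1.512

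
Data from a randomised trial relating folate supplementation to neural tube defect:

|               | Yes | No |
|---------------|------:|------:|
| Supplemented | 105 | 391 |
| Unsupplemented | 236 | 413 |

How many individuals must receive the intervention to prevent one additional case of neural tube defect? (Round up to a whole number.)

Risk in treated group = 105/496 = 0.21169; risk in control = 236/649 = 0.36364.
Absolute risk reduction = 0.36364 − 0.21169 = 0.15194
NNT = 1 / ARR = 1 / 0.15194 = 6.581 → round up → 7

7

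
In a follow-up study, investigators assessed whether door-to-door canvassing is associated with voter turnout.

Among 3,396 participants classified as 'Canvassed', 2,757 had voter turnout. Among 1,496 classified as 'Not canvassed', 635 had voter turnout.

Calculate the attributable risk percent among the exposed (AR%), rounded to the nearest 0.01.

47.72

From the description: a = 2757, b = 639, c = 635, d = 861.
Risk in exposed = 2757/3396 = 0.81184; risk in unexposed = 635/1496 = 0.42447.
RR = 0.81184/0.42447 = 1.91261
AR% = (RR − 1)/RR × 100 = (1.91261 − 1)/1.91261 × 100 = 47.7155%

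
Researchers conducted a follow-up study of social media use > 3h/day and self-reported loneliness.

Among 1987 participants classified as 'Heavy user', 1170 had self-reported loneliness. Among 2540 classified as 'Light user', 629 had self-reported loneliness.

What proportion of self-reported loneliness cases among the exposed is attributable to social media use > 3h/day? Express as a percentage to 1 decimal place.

57.9

From the description: a = 1170, b = 817, c = 629, d = 1911.
Risk in exposed = 1170/1987 = 0.58883; risk in unexposed = 629/2540 = 0.24764.
RR = 0.58883/0.24764 = 2.37778
AR% = (RR − 1)/RR × 100 = (2.37778 − 1)/2.37778 × 100 = 57.9439%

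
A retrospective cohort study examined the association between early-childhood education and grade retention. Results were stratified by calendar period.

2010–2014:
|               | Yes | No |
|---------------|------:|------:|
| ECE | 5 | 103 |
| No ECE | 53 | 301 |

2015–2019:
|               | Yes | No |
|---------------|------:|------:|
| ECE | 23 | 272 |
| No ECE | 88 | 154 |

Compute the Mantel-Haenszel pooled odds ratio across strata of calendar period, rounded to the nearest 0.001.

0.175

OR_MH = Σ(aᵢdᵢ/nᵢ) / Σ(bᵢcᵢ/nᵢ), where nᵢ is the stratum total.
Stratum 1 (2010–2014): n = 462; a·d/n = 5·301/462 = 3.2576; b·c/n = 103·53/462 = 11.8160
Stratum 2 (2015–2019): n = 537; a·d/n = 23·154/537 = 6.5959; b·c/n = 272·88/537 = 44.5736
OR_MH = (3.2576 + 6.5959) / (11.8160 + 44.5736) = 9.8535 / 56.3896 = 0.17474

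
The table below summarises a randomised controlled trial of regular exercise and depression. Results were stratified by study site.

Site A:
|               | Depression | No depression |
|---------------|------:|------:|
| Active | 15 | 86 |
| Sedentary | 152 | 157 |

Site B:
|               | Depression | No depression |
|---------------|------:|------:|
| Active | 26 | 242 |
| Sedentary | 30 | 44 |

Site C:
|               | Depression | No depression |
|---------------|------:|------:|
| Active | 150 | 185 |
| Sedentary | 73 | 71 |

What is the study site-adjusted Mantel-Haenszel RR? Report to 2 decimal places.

0.55

RR_MH = Σ(aᵢ·n₀ᵢ/nᵢ) / Σ(cᵢ·n₁ᵢ/nᵢ), with n₁ᵢ = aᵢ+bᵢ (exposed), n₀ᵢ = cᵢ+dᵢ (unexposed), nᵢ = n₁ᵢ+n₀ᵢ.
Stratum 1 (Site A): n₁ = 101, n₀ = 309, n = 410; a·n₀/n = 15·309/410 = 11.3049; c·n₁/n = 152·101/410 = 37.4439
Stratum 2 (Site B): n₁ = 268, n₀ = 74, n = 342; a·n₀/n = 26·74/342 = 5.6257; c·n₁/n = 30·268/342 = 23.5088
Stratum 3 (Site C): n₁ = 335, n₀ = 144, n = 479; a·n₀/n = 150·144/479 = 45.0939; c·n₁/n = 73·335/479 = 51.0543
RR_MH = (11.3049 + 5.6257 + 45.0939) / (37.4439 + 23.5088 + 51.0543) = 62.0246 / 112.0070 = 0.55376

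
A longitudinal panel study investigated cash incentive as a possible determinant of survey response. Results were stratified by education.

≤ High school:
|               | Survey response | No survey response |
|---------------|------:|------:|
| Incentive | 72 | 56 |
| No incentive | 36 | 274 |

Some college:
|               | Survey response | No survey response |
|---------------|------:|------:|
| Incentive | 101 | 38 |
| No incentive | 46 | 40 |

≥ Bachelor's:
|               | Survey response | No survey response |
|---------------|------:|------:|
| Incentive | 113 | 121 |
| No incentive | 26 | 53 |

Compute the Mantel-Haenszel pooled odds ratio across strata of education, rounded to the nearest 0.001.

3.663

OR_MH = Σ(aᵢdᵢ/nᵢ) / Σ(bᵢcᵢ/nᵢ), where nᵢ is the stratum total.
Stratum 1 (≤ High school): n = 438; a·d/n = 72·274/438 = 45.0411; b·c/n = 56·36/438 = 4.6027
Stratum 2 (Some college): n = 225; a·d/n = 101·40/225 = 17.9556; b·c/n = 38·46/225 = 7.7689
Stratum 3 (≥ Bachelor's): n = 313; a·d/n = 113·53/313 = 19.1342; b·c/n = 121·26/313 = 10.0511
OR_MH = (45.0411 + 17.9556 + 19.1342) / (4.6027 + 7.7689 + 10.0511) = 82.1308 / 22.4227 = 3.66284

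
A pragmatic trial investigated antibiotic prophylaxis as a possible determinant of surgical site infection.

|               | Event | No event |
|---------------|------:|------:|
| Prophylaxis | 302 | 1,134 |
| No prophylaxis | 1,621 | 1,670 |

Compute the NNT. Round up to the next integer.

4

Risk in treated group = 302/1436 = 0.21031; risk in control = 1621/3291 = 0.49256.
Absolute risk reduction = 0.49256 − 0.21031 = 0.28225
NNT = 1 / ARR = 1 / 0.28225 = 3.543 → round up → 4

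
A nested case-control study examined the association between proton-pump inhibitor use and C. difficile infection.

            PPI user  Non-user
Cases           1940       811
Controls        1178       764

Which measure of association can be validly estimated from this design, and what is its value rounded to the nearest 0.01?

Reading the table with exposure as columns: a = 1940 (PPI user, case), b = 1178 (PPI user, non-case), c = 811 (Non-user, case), d = 764.
This is a nested case-control study: participants were sampled on outcome status, so risks in the source population cannot be estimated directly — relative risk is not valid here. The odds ratio is the appropriate measure.
OR = (a·d)/(b·c) = (1940 × 764) / (1178 × 811) = 1482160 / 955358 = 1.55142

1.55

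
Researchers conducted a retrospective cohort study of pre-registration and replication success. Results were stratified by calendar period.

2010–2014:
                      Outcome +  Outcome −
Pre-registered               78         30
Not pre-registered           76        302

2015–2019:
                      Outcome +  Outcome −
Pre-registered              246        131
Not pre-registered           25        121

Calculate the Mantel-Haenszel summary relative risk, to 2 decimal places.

3.70

RR_MH = Σ(aᵢ·n₀ᵢ/nᵢ) / Σ(cᵢ·n₁ᵢ/nᵢ), with n₁ᵢ = aᵢ+bᵢ (exposed), n₀ᵢ = cᵢ+dᵢ (unexposed), nᵢ = n₁ᵢ+n₀ᵢ.
Stratum 1 (2010–2014): n₁ = 108, n₀ = 378, n = 486; a·n₀/n = 78·378/486 = 60.6667; c·n₁/n = 76·108/486 = 16.8889
Stratum 2 (2015–2019): n₁ = 377, n₀ = 146, n = 523; a·n₀/n = 246·146/523 = 68.6730; c·n₁/n = 25·377/523 = 18.0210
RR_MH = (60.6667 + 68.6730) / (16.8889 + 18.0210) = 129.3397 / 34.9099 = 3.70496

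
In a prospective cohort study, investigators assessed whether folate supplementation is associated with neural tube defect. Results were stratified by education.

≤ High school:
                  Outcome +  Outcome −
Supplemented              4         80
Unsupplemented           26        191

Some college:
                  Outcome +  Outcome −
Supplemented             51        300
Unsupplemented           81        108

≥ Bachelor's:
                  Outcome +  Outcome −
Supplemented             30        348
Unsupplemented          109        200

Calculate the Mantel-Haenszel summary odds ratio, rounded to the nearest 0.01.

0.20

OR_MH = Σ(aᵢdᵢ/nᵢ) / Σ(bᵢcᵢ/nᵢ), where nᵢ is the stratum total.
Stratum 1 (≤ High school): n = 301; a·d/n = 4·191/301 = 2.5382; b·c/n = 80·26/301 = 6.9103
Stratum 2 (Some college): n = 540; a·d/n = 51·108/540 = 10.2000; b·c/n = 300·81/540 = 45.0000
Stratum 3 (≥ Bachelor's): n = 687; a·d/n = 30·200/687 = 8.7336; b·c/n = 348·109/687 = 55.2140
OR_MH = (2.5382 + 10.2000 + 8.7336) / (6.9103 + 45.0000 + 55.2140) = 21.4718 / 107.1243 = 0.20044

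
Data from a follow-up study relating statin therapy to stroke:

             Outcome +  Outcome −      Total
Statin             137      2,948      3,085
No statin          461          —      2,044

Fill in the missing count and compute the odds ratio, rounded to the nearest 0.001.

0.160

The missing cell is in the unexposed row: 2044 − 461 = 1583.
So a = 137, b = 2948, c = 461, d = 1583.
OR = (a·d)/(b·c) = (137 × 1583) / (2948 × 461) = 216871 / 1359028 = 0.15958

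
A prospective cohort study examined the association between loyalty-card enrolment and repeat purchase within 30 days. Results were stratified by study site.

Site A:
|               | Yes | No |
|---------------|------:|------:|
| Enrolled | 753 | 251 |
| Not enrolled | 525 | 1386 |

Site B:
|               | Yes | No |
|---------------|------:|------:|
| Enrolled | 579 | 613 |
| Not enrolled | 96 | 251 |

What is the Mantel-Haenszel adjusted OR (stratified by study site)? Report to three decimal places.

OR_MH = Σ(aᵢdᵢ/nᵢ) / Σ(bᵢcᵢ/nᵢ), where nᵢ is the stratum total.
Stratum 1 (Site A): n = 2915; a·d/n = 753·1386/2915 = 358.0302; b·c/n = 251·525/2915 = 45.2058
Stratum 2 (Site B): n = 1539; a·d/n = 579·251/1539 = 94.4308; b·c/n = 613·96/1539 = 38.2378
OR_MH = (358.0302 + 94.4308) / (45.2058 + 38.2378) = 452.4610 / 83.4436 = 5.42235

5.422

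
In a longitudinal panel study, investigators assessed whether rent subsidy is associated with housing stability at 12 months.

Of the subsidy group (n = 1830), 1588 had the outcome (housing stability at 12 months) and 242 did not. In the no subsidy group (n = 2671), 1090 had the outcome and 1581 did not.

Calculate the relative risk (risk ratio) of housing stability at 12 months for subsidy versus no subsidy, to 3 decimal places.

2.126

From the description: a = 1588, b = 242, c = 1090, d = 1581.
Risk in exposed = 1588/1830 = 0.86776; risk in unexposed = 1090/2671 = 0.40809.
RR = 0.86776 / 0.40809 = 2.12641
The risk among the exposed is 2.13 times that among the unexposed.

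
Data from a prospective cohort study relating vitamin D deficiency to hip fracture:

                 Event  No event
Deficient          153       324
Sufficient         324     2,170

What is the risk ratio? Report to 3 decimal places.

2.469

Cells: a = 153, b = 324, c = 324, d = 2170.
Risk in exposed = 153/477 = 0.32075; risk in unexposed = 324/2494 = 0.12991.
RR = 0.32075 / 0.12991 = 2.46902
The risk among the exposed is 2.47 times that among the unexposed.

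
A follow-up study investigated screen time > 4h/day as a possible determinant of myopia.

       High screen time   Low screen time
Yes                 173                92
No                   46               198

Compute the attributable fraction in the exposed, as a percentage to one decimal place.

Reading the table with exposure as columns: a = 173 (High screen time, case), b = 46 (High screen time, non-case), c = 92 (Low screen time, case), d = 198.
Risk in exposed = 173/219 = 0.78995; risk in unexposed = 92/290 = 0.31724.
RR = 0.78995/0.31724 = 2.49007
AR% = (RR − 1)/RR × 100 = (2.49007 − 1)/2.49007 × 100 = 59.8405%

59.8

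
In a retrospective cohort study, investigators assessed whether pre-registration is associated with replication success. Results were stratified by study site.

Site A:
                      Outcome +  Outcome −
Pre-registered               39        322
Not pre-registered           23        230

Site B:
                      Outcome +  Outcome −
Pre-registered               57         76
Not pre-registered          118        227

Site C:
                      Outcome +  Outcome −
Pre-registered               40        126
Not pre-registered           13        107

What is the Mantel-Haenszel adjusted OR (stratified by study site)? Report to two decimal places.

1.55

OR_MH = Σ(aᵢdᵢ/nᵢ) / Σ(bᵢcᵢ/nᵢ), where nᵢ is the stratum total.
Stratum 1 (Site A): n = 614; a·d/n = 39·230/614 = 14.6091; b·c/n = 322·23/614 = 12.0619
Stratum 2 (Site B): n = 478; a·d/n = 57·227/478 = 27.0690; b·c/n = 76·118/478 = 18.7615
Stratum 3 (Site C): n = 286; a·d/n = 40·107/286 = 14.9650; b·c/n = 126·13/286 = 5.7273
OR_MH = (14.6091 + 27.0690 + 14.9650) / (12.0619 + 18.7615 + 5.7273) = 56.6432 / 36.5507 = 1.54972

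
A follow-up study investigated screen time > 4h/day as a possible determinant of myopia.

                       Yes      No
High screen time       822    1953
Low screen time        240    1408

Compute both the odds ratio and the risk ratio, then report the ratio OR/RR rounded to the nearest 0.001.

Cells: a = 822, b = 1953, c = 240, d = 1408.
OR = (822·1408)/(1953·240) = 1157376/468720 = 2.46923
Risk in exposed = 822/2775 = 0.29622; risk in unexposed = 240/1648 = 0.14563; RR = 2.03402
OR/RR = 2.46923 / 2.03402 = 1.21397
The outcome is not rare, so the OR lies further from 1 than the RR.

1.214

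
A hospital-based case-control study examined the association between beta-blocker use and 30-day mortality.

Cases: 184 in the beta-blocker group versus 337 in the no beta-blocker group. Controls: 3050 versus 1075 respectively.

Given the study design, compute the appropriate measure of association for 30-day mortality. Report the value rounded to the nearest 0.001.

0.192

From the description: a = 184, b = 3050, c = 337, d = 1075.
This is a hospital-based case-control study: participants were sampled on outcome status, so risks in the source population cannot be estimated directly — relative risk is not valid here. The odds ratio is the appropriate measure.
OR = (a·d)/(b·c) = (184 × 1075) / (3050 × 337) = 197800 / 1027850 = 0.19244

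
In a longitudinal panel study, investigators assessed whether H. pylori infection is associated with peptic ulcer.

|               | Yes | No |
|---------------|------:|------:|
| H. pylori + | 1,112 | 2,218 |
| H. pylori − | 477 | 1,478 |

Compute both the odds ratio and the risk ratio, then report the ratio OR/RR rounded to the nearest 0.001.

Cells: a = 1112, b = 2218, c = 477, d = 1478.
OR = (1112·1478)/(2218·477) = 1643536/1057986 = 1.55346
Risk in exposed = 1112/3330 = 0.33393; risk in unexposed = 477/1955 = 0.24399; RR = 1.36864
OR/RR = 1.55346 / 1.36864 = 1.13504
The outcome is not rare, so the OR lies further from 1 than the RR.

1.135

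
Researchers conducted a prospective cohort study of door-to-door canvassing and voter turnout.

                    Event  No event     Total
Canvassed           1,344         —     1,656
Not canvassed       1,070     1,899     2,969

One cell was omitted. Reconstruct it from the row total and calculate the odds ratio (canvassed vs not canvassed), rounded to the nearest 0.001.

7.645

The missing cell is in the exposed row: 1656 − 1344 = 312.
So a = 1344, b = 312, c = 1070, d = 1899.
OR = (a·d)/(b·c) = (1344 × 1899) / (312 × 1070) = 2552256 / 333840 = 7.64515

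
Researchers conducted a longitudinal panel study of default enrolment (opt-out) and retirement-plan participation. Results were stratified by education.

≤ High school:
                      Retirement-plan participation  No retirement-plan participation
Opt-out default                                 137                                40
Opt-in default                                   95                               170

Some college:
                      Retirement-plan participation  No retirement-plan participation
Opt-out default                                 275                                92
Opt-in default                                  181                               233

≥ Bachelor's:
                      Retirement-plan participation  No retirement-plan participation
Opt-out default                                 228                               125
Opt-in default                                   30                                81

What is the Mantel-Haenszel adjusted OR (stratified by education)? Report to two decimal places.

OR_MH = Σ(aᵢdᵢ/nᵢ) / Σ(bᵢcᵢ/nᵢ), where nᵢ is the stratum total.
Stratum 1 (≤ High school): n = 442; a·d/n = 137·170/442 = 52.6923; b·c/n = 40·95/442 = 8.5973
Stratum 2 (Some college): n = 781; a·d/n = 275·233/781 = 82.0423; b·c/n = 92·181/781 = 21.3214
Stratum 3 (≥ Bachelor's): n = 464; a·d/n = 228·81/464 = 39.8017; b·c/n = 125·30/464 = 8.0819
OR_MH = (52.6923 + 82.0423 + 39.8017) / (8.5973 + 21.3214 + 8.0819) = 174.5363 / 38.0006 = 4.59299

4.59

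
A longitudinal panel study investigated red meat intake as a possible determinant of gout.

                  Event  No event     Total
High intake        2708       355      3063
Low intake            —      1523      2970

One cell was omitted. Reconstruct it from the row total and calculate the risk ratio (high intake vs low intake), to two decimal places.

1.81

The missing cell is in the unexposed row: 2970 − 1523 = 1447.
So a = 2708, b = 355, c = 1447, d = 1523.
RR = [a/(a+b)] / [c/(c+d)] = (2708/3063) / (1447/2970) = 0.88410/0.48721 = 1.81464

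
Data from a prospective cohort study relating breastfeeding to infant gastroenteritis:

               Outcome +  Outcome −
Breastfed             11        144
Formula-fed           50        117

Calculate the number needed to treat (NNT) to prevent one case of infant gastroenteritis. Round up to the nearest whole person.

Risk in treated group = 11/155 = 0.07097; risk in control = 50/167 = 0.29940.
Absolute risk reduction = 0.29940 − 0.07097 = 0.22843
NNT = 1 / ARR = 1 / 0.22843 = 4.378 → round up → 5

5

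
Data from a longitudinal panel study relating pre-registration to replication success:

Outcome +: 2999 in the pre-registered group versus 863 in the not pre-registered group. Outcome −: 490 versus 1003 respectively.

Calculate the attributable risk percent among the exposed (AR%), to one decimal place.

46.2

From the description: a = 2999, b = 490, c = 863, d = 1003.
Risk in exposed = 2999/3489 = 0.85956; risk in unexposed = 863/1866 = 0.46249.
RR = 0.85956/0.46249 = 1.85856
AR% = (RR − 1)/RR × 100 = (1.85856 − 1)/1.85856 × 100 = 46.1949%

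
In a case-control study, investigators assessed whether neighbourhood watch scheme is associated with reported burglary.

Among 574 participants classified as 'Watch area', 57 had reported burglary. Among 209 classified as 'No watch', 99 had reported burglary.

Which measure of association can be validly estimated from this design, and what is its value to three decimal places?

0.123

From the description: a = 57, b = 517, c = 99, d = 110.
This is a case-control study: participants were sampled on outcome status, so risks in the source population cannot be estimated directly — relative risk is not valid here. The odds ratio is the appropriate measure.
OR = (a·d)/(b·c) = (57 × 110) / (517 × 99) = 6270 / 51183 = 0.12250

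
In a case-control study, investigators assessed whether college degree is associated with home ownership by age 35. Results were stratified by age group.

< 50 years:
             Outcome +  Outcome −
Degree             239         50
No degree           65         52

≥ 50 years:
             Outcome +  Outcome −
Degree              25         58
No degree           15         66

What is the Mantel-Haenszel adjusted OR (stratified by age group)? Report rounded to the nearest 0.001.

OR_MH = Σ(aᵢdᵢ/nᵢ) / Σ(bᵢcᵢ/nᵢ), where nᵢ is the stratum total.
Stratum 1 (< 50 years): n = 406; a·d/n = 239·52/406 = 30.6108; b·c/n = 50·65/406 = 8.0049
Stratum 2 (≥ 50 years): n = 164; a·d/n = 25·66/164 = 10.0610; b·c/n = 58·15/164 = 5.3049
OR_MH = (30.6108 + 10.0610) / (8.0049 + 5.3049) = 40.6718 / 13.3098 = 3.05578

3.056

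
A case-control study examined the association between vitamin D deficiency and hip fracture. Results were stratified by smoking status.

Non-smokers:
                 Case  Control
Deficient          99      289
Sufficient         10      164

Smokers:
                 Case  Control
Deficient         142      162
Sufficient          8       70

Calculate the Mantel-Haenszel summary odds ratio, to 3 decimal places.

OR_MH = Σ(aᵢdᵢ/nᵢ) / Σ(bᵢcᵢ/nᵢ), where nᵢ is the stratum total.
Stratum 1 (Non-smokers): n = 562; a·d/n = 99·164/562 = 28.8897; b·c/n = 289·10/562 = 5.1423
Stratum 2 (Smokers): n = 382; a·d/n = 142·70/382 = 26.0209; b·c/n = 162·8/382 = 3.3927
OR_MH = (28.8897 + 26.0209) / (5.1423 + 3.3927) = 54.9106 / 8.5350 = 6.43357

6.434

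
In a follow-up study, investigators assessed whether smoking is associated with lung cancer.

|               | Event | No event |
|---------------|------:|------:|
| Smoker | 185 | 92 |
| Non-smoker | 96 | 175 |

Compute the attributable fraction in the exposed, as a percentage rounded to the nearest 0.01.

46.96

Cells: a = 185, b = 92, c = 96, d = 175.
Risk in exposed = 185/277 = 0.66787; risk in unexposed = 96/271 = 0.35424.
RR = 0.66787/0.35424 = 1.88534
AR% = (RR − 1)/RR × 100 = (1.88534 − 1)/1.88534 × 100 = 46.9592%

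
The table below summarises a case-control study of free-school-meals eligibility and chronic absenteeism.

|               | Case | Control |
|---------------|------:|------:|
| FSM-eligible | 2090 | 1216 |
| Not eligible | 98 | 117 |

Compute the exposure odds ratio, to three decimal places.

2.052

Cells: a = 2090, b = 1216, c = 98, d = 117.
OR = (a·d)/(b·c) = (2090 × 117) / (1216 × 98) = 244530 / 119168 = 2.05198
The odds of chronic absenteeism are about 2.05 times as high in the fsm-eligible group.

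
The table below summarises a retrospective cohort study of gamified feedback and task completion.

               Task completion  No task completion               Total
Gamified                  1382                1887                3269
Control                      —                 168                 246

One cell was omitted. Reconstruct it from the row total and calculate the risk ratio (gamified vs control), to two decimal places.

The missing cell is in the unexposed row: 246 − 168 = 78.
So a = 1382, b = 1887, c = 78, d = 168.
RR = [a/(a+b)] / [c/(c+d)] = (1382/3269) / (78/246) = 0.42276/0.31707 = 1.33332

1.33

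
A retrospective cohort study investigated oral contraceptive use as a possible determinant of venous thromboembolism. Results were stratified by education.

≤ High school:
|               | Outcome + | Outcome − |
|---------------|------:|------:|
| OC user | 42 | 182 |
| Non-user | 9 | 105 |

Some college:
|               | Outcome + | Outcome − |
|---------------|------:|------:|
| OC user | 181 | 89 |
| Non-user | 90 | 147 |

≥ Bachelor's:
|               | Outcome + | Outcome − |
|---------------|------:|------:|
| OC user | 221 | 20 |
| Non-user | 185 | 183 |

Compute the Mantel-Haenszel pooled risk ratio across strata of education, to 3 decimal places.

1.828

RR_MH = Σ(aᵢ·n₀ᵢ/nᵢ) / Σ(cᵢ·n₁ᵢ/nᵢ), with n₁ᵢ = aᵢ+bᵢ (exposed), n₀ᵢ = cᵢ+dᵢ (unexposed), nᵢ = n₁ᵢ+n₀ᵢ.
Stratum 1 (≤ High school): n₁ = 224, n₀ = 114, n = 338; a·n₀/n = 42·114/338 = 14.1657; c·n₁/n = 9·224/338 = 5.9645
Stratum 2 (Some college): n₁ = 270, n₀ = 237, n = 507; a·n₀/n = 181·237/507 = 84.6095; c·n₁/n = 90·270/507 = 47.9290
Stratum 3 (≥ Bachelor's): n₁ = 241, n₀ = 368, n = 609; a·n₀/n = 221·368/609 = 133.5435; c·n₁/n = 185·241/609 = 73.2102
RR_MH = (14.1657 + 84.6095 + 133.5435) / (5.9645 + 47.9290 + 73.2102) = 232.3187 / 127.1037 = 1.82779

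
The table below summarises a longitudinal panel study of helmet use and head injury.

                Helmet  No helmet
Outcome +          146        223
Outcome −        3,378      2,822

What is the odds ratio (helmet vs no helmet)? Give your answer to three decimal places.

Reading the table with exposure as columns: a = 146 (Helmet, case), b = 3378 (Helmet, non-case), c = 223 (No helmet, case), d = 2822.
OR = (a·d)/(b·c) = (146 × 2822) / (3378 × 223) = 412012 / 753294 = 0.54695
Exposure is associated with lower odds of head injury (OR = 0.55 < 1).

0.547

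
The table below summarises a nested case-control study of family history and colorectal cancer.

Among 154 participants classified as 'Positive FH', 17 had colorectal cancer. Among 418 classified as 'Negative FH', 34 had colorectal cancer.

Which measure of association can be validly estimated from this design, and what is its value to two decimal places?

1.40

From the description: a = 17, b = 137, c = 34, d = 384.
This is a nested case-control study: participants were sampled on outcome status, so risks in the source population cannot be estimated directly — relative risk is not valid here. The odds ratio is the appropriate measure.
OR = (a·d)/(b·c) = (17 × 384) / (137 × 34) = 6528 / 4658 = 1.40146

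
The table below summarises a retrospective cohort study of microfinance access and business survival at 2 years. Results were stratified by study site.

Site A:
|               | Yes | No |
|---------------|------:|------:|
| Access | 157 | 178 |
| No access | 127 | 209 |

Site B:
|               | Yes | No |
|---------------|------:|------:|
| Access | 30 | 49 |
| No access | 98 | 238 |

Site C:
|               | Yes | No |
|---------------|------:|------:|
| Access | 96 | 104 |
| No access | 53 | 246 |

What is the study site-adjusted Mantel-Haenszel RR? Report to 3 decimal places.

1.553

RR_MH = Σ(aᵢ·n₀ᵢ/nᵢ) / Σ(cᵢ·n₁ᵢ/nᵢ), with n₁ᵢ = aᵢ+bᵢ (exposed), n₀ᵢ = cᵢ+dᵢ (unexposed), nᵢ = n₁ᵢ+n₀ᵢ.
Stratum 1 (Site A): n₁ = 335, n₀ = 336, n = 671; a·n₀/n = 157·336/671 = 78.6170; c·n₁/n = 127·335/671 = 63.4054
Stratum 2 (Site B): n₁ = 79, n₀ = 336, n = 415; a·n₀/n = 30·336/415 = 24.2892; c·n₁/n = 98·79/415 = 18.6554
Stratum 3 (Site C): n₁ = 200, n₀ = 299, n = 499; a·n₀/n = 96·299/499 = 57.5230; c·n₁/n = 53·200/499 = 21.2425
RR_MH = (78.6170 + 24.2892 + 57.5230) / (63.4054 + 18.6554 + 21.2425) = 160.4292 / 103.3033 = 1.55299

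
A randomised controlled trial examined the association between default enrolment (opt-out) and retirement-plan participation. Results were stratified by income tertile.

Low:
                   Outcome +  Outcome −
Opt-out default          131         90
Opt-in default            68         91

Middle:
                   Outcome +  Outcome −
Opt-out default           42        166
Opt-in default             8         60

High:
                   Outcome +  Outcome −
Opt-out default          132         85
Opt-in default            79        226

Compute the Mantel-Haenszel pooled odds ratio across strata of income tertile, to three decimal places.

2.891

OR_MH = Σ(aᵢdᵢ/nᵢ) / Σ(bᵢcᵢ/nᵢ), where nᵢ is the stratum total.
Stratum 1 (Low): n = 380; a·d/n = 131·91/380 = 31.3711; b·c/n = 90·68/380 = 16.1053
Stratum 2 (Middle): n = 276; a·d/n = 42·60/276 = 9.1304; b·c/n = 166·8/276 = 4.8116
Stratum 3 (High): n = 522; a·d/n = 132·226/522 = 57.1494; b·c/n = 85·79/522 = 12.8640
OR_MH = (31.3711 + 9.1304 + 57.1494) / (16.1053 + 4.8116 + 12.8640) = 97.6509 / 33.7808 = 2.89072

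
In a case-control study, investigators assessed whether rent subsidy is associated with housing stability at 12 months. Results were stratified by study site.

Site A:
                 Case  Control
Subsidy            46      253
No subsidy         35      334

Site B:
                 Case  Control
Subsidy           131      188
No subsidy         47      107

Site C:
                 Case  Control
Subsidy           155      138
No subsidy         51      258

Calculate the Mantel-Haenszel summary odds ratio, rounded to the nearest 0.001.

OR_MH = Σ(aᵢdᵢ/nᵢ) / Σ(bᵢcᵢ/nᵢ), where nᵢ is the stratum total.
Stratum 1 (Site A): n = 668; a·d/n = 46·334/668 = 23.0000; b·c/n = 253·35/668 = 13.2560
Stratum 2 (Site B): n = 473; a·d/n = 131·107/473 = 29.6342; b·c/n = 188·47/473 = 18.6808
Stratum 3 (Site C): n = 602; a·d/n = 155·258/602 = 66.4286; b·c/n = 138·51/602 = 11.6910
OR_MH = (23.0000 + 29.6342 + 66.4286) / (13.2560 + 18.6808 + 11.6910) = 119.0628 / 43.6278 = 2.72906

2.729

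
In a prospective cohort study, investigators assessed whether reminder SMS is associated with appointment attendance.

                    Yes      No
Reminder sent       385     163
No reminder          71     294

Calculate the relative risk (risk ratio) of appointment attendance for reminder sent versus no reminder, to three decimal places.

3.612

Cells: a = 385, b = 163, c = 71, d = 294.
Risk in exposed = 385/548 = 0.70255; risk in unexposed = 71/365 = 0.19452.
RR = 0.70255 / 0.19452 = 3.61173
The risk among the exposed is 3.61 times that among the unexposed.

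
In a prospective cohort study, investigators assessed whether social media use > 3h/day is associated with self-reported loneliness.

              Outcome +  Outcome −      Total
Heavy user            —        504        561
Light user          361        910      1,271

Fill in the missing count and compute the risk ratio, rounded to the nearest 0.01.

0.36

The missing cell is in the exposed row: 561 − 504 = 57.
So a = 57, b = 504, c = 361, d = 910.
RR = [a/(a+b)] / [c/(c+d)] = (57/561) / (361/1271) = 0.10160/0.28403 = 0.35773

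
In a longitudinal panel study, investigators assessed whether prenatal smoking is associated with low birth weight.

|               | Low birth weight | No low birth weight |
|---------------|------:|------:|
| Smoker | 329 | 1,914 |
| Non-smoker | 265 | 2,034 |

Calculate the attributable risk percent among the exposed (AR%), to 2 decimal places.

21.41

Cells: a = 329, b = 1914, c = 265, d = 2034.
Risk in exposed = 329/2243 = 0.14668; risk in unexposed = 265/2299 = 0.11527.
RR = 0.14668/0.11527 = 1.27251
AR% = (RR − 1)/RR × 100 = (1.27251 − 1)/1.27251 × 100 = 21.4149%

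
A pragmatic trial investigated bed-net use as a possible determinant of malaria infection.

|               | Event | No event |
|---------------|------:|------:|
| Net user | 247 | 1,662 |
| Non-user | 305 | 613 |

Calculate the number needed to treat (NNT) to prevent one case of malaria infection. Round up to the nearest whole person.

5

Risk in treated group = 247/1909 = 0.12939; risk in control = 305/918 = 0.33224.
Absolute risk reduction = 0.33224 − 0.12939 = 0.20286
NNT = 1 / ARR = 1 / 0.20286 = 4.930 → round up → 5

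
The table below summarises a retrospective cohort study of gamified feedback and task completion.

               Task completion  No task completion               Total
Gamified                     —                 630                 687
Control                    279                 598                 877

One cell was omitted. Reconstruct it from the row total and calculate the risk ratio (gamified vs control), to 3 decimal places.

0.261

The missing cell is in the exposed row: 687 − 630 = 57.
So a = 57, b = 630, c = 279, d = 598.
RR = [a/(a+b)] / [c/(c+d)] = (57/687) / (279/877) = 0.08297/0.31813 = 0.26080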